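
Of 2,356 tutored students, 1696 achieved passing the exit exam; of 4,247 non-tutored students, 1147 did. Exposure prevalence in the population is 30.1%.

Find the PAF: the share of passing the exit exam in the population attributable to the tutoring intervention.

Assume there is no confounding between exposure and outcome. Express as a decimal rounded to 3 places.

p₁ = P(outcome | exposed) = 1696/2356 = 0.71986
p₀ = P(outcome | unexposed) = 1147/4247 = 0.27007
Overall risk P(Y=1) = π·p₁ + (1−π)·p₀ = 0.301×0.71986 + 0.699×0.27007 = 0.40546.
Under exogeneity, PAF = [P(Y=1) − p₀] / P(Y=1).
PAF = (0.40546 − 0.27007) / 0.40546 ≈ 0.3339

PAF ≈ 0.334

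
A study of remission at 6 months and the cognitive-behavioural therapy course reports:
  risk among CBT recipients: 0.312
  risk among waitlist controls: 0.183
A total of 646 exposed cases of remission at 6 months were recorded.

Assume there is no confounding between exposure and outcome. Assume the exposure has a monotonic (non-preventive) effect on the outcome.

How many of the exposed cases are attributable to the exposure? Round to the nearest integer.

about 267 cases

Let p₁ = 0.312, p₀ = 0.183.
PN = (p₁ − p₀)/p₁ = (0.312 − 0.183) / 0.312 ≈ 0.41346.
Attributable cases ≈ PN × (exposed cases) = 0.41346 × 646 ≈ 267.10.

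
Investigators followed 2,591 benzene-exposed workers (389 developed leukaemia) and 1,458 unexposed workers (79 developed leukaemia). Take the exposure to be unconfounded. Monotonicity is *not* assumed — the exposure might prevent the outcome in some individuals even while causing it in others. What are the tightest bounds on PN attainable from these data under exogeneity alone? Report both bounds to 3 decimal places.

0.639 ≤ PN ≤ 1.000

p₁ = P(outcome | exposed) = 389/2591 = 0.15014
p₀ = P(outcome | unexposed) = 79/1458 = 0.054184
Under exogeneity alone the bounds on PN are max{0,(p₁−p₀)/p₁} ≤ PN ≤ min{1,(1−p₀)/p₁}.
  lower = (p₁ − p₀)/p₁ = 0.095951 / 0.15014 ≈ 0.6391
  upper = min{1, (1 − p₀)/p₁} = 0.94582 / 0.15014 ≈ 6.2998 → capped at 1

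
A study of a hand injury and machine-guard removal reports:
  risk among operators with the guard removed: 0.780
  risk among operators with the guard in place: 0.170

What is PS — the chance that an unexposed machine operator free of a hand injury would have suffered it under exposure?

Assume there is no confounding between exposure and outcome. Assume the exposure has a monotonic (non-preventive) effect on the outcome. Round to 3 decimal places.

Let p₁ = 0.78, p₀ = 0.17.
Under exogeneity and monotonicity, PS = (p₁ − p₀) / (1 − p₀).
PS = (0.78 − 0.17) / (1 − 0.17) = 0.61 / 0.83 ≈ 0.7349

PS ≈ 0.735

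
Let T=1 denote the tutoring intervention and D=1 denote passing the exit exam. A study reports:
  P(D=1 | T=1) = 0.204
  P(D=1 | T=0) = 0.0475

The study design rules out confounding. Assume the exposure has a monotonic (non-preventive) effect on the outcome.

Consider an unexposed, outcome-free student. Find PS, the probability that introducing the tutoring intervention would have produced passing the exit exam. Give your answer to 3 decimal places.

PS ≈ 0.164

Let p₁ = 0.204, p₀ = 0.0475.
Under exogeneity and monotonicity, PS = (p₁ − p₀) / (1 − p₀).
PS = (0.204 − 0.0475) / (1 − 0.0475) = 0.1565 / 0.9525 ≈ 0.1643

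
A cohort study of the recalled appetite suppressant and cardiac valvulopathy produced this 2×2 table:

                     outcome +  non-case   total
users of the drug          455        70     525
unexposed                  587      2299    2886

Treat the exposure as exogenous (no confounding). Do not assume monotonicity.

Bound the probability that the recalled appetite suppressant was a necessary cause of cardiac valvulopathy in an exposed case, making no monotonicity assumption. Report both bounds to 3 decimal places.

p₁ = P(outcome | exposed) = 455/525 = 0.86667
p₀ = P(outcome | unexposed) = 587/2886 = 0.2034
Under exogeneity alone the bounds on PN are max{0,(p₁−p₀)/p₁} ≤ PN ≤ min{1,(1−p₀)/p₁}.
  lower = (p₁ − p₀)/p₁ = 0.66327 / 0.86667 ≈ 0.7653
  upper = min{1, (1 − p₀)/p₁} = 0.7966 / 0.86667 ≈ 0.9192

0.765 ≤ PN ≤ 0.919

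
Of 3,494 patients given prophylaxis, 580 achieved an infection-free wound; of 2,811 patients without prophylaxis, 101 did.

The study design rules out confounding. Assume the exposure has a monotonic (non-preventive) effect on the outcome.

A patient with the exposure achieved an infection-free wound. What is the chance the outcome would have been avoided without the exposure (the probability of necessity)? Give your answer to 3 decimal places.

PN ≈ 0.784

p₁ = P(outcome | exposed) = 580/3494 = 0.166
p₀ = P(outcome | unexposed) = 101/2811 = 0.03593
Under exogeneity and monotonicity, PN = (p₁ − p₀) / p₁.
PN = (0.166 − 0.03593) / 0.166 = 0.13007 / 0.166 ≈ 0.7836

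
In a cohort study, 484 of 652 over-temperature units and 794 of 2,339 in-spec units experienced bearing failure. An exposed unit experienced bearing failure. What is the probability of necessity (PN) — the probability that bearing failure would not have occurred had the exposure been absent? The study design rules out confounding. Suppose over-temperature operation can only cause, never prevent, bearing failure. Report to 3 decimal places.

PN ≈ 0.543

p₁ = P(outcome | exposed) = 484/652 = 0.74233
p₀ = P(outcome | unexposed) = 794/2339 = 0.33946
Under exogeneity and monotonicity, PN = (p₁ − p₀) / p₁.
PN = (0.74233 − 0.33946) / 0.74233 = 0.40287 / 0.74233 ≈ 0.5427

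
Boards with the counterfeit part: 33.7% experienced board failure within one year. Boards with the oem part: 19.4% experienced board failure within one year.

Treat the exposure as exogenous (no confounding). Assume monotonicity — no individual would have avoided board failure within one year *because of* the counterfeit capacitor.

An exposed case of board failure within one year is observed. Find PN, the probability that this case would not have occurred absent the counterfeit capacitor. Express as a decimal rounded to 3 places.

PN ≈ 0.424

p₁ = 0.337, p₀ = 0.194.
Under exogeneity and monotonicity, PN = (p₁ − p₀) / p₁.
PN = (0.337 − 0.194) / 0.337 = 0.143 / 0.337 ≈ 0.4243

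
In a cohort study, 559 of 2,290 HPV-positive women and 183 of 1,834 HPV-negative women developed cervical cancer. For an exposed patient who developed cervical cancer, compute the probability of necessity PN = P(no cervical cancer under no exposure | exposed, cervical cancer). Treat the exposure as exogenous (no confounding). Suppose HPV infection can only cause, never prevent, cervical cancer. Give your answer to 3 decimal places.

PN ≈ 0.591

p₁ = P(outcome | exposed) = 559/2290 = 0.2441
p₀ = P(outcome | unexposed) = 183/1834 = 0.099782
Under exogeneity and monotonicity, PN = (p₁ − p₀) / p₁.
PN = (0.2441 − 0.099782) / 0.2441 = 0.14432 / 0.2441 ≈ 0.5912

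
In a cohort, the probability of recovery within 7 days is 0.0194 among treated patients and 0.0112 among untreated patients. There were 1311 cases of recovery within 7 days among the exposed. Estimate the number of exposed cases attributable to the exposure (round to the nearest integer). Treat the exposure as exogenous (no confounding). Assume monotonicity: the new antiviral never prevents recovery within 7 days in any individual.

Let p₁ = 0.0194, p₀ = 0.0112.
PN = (p₁ − p₀)/p₁ = (0.0194 − 0.0112) / 0.0194 ≈ 0.42268.
Attributable cases ≈ PN × (exposed cases) = 0.42268 × 1311 ≈ 554.13.

about 554 cases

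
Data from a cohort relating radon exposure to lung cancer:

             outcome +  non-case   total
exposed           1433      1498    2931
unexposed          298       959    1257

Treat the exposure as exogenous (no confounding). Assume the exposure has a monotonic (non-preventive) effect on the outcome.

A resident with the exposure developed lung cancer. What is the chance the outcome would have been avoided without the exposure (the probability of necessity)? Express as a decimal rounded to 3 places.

PN ≈ 0.515

p₁ = P(outcome | exposed) = 1433/2931 = 0.48891
p₀ = P(outcome | unexposed) = 298/1257 = 0.23707
Under exogeneity and monotonicity, PN = (p₁ − p₀) / p₁.
PN = (0.48891 − 0.23707) / 0.48891 = 0.25184 / 0.48891 ≈ 0.5151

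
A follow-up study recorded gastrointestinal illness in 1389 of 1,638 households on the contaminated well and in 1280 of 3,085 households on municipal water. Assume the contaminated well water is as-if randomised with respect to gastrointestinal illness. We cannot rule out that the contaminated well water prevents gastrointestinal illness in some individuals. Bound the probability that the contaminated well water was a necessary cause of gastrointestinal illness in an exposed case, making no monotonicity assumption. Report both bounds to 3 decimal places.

p₁ = P(outcome | exposed) = 1389/1638 = 0.84799
p₀ = P(outcome | unexposed) = 1280/3085 = 0.41491
Under exogeneity alone the bounds on PN are max{0,(p₁−p₀)/p₁} ≤ PN ≤ min{1,(1−p₀)/p₁}.
  lower = (p₁ − p₀)/p₁ = 0.43307 / 0.84799 ≈ 0.5107
  upper = min{1, (1 − p₀)/p₁} = 0.58509 / 0.84799 ≈ 0.6900

0.511 ≤ PN ≤ 0.690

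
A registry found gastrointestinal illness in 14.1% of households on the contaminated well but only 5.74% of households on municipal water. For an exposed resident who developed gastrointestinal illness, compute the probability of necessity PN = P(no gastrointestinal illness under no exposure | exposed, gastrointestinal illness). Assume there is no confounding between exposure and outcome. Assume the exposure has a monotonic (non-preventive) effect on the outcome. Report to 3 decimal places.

PN ≈ 0.593

p₁ = 0.141, p₀ = 0.0574.
Under exogeneity and monotonicity, PN = (p₁ − p₀) / p₁.
PN = (0.141 − 0.0574) / 0.141 = 0.0836 / 0.141 ≈ 0.5929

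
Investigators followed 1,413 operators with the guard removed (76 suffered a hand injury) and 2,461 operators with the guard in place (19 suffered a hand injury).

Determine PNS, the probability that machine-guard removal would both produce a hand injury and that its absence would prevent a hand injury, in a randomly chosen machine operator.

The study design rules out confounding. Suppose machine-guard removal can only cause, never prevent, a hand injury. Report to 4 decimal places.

PNS ≈ 0.0461

p₁ = P(outcome | exposed) = 76/1413 = 0.053786
p₀ = P(outcome | unexposed) = 19/2461 = 0.0077204
Under exogeneity and monotonicity, PNS = p₁ − p₀.
PNS = 0.053786 − 0.0077204 = 0.046066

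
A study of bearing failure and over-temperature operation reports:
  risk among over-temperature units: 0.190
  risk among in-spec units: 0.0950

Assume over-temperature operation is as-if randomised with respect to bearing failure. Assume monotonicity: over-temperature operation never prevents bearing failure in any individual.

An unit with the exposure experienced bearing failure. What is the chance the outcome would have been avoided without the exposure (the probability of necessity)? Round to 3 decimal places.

Let p₁ = 0.19, p₀ = 0.095.
Under exogeneity and monotonicity, PN = (p₁ − p₀) / p₁.
PN = (0.19 − 0.095) / 0.19 = 0.095 / 0.19 ≈ 0.5000

PN ≈ 0.500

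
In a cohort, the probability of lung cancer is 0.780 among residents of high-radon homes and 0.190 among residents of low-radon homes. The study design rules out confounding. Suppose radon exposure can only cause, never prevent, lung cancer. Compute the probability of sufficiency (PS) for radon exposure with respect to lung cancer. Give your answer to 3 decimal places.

PS ≈ 0.728

Let p₁ = 0.78, p₀ = 0.19.
Under exogeneity and monotonicity, PS = (p₁ − p₀) / (1 − p₀).
PS = (0.78 − 0.19) / (1 − 0.19) = 0.59 / 0.81 ≈ 0.7284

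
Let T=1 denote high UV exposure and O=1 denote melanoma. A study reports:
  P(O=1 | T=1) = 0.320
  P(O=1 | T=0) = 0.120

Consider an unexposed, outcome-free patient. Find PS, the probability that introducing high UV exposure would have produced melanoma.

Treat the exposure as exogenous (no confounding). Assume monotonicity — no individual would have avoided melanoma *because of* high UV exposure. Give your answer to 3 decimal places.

Let p₁ = 0.32, p₀ = 0.12.
Under exogeneity and monotonicity, PS = (p₁ − p₀) / (1 − p₀).
PS = (0.32 − 0.12) / (1 − 0.12) = 0.2 / 0.88 ≈ 0.2273

PS ≈ 0.227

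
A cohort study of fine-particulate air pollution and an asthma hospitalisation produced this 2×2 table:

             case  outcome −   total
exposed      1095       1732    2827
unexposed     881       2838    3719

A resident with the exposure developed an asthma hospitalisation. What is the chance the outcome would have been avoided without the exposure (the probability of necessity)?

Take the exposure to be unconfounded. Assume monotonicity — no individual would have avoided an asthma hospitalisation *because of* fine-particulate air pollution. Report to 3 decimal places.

p₁ = P(outcome | exposed) = 1095/2827 = 0.38734
p₀ = P(outcome | unexposed) = 881/3719 = 0.23689
Under exogeneity and monotonicity, PN = (p₁ − p₀)/p₁.
PN = (0.38734 − 0.23689) / 0.38734 ≈ 0.3884

PN ≈ 0.388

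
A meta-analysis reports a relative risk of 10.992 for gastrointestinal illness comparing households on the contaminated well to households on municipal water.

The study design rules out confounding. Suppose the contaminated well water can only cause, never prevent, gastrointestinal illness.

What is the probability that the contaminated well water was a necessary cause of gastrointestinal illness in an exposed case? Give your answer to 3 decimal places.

PN ≈ 0.909

Under exogeneity and monotonicity, PN = (RR − 1) / RR = 1 − 1/RR.
PN = (10.992 − 1) / 10.992 = 9.992 / 10.992 ≈ 0.9090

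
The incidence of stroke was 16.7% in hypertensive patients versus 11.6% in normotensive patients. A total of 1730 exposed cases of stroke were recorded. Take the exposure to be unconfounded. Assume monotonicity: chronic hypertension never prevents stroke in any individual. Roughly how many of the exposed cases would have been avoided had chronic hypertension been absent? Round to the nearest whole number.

p₁ = 0.167, p₀ = 0.116.
PN = (p₁ − p₀)/p₁ = (0.167 − 0.116) / 0.167 ≈ 0.30539.
Attributable cases ≈ PN × (exposed cases) = 0.30539 × 1730 ≈ 528.32.

about 528 cases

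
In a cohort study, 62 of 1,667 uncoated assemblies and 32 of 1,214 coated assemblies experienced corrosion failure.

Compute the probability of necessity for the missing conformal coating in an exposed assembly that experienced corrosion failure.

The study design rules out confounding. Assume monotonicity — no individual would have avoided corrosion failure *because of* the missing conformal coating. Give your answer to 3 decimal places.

p₁ = P(outcome | exposed) = 62/1667 = 0.037193
p₀ = P(outcome | unexposed) = 32/1214 = 0.026359
Under exogeneity and monotonicity, PN = (p₁ − p₀) / p₁.
PN = (0.037193 − 0.026359) / 0.037193 = 0.010833 / 0.037193 ≈ 0.2913

PN ≈ 0.291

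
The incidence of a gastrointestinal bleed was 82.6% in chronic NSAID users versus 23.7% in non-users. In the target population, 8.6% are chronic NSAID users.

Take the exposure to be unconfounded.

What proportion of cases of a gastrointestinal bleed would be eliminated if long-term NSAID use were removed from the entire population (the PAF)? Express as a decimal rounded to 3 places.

p₁ = 0.826, p₀ = 0.237.
Overall risk P(Y=1) = π·p₁ + (1−π)·p₀ = 0.086×0.826 + 0.914×0.237 = 0.28765.
Under exogeneity, PAF = [P(Y=1) − p₀] / P(Y=1).
PAF = (0.28765 − 0.237) / 0.28765 ≈ 0.1761

PAF ≈ 0.176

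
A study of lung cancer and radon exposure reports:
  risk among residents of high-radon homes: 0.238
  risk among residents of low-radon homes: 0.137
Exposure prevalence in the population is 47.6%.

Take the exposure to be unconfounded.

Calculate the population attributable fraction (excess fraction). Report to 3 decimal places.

PAF ≈ 0.260

Let p₁ = 0.238, p₀ = 0.137.
Overall risk P(Y=1) = π·p₁ + (1−π)·p₀ = 0.476×0.238 + 0.524×0.137 = 0.18508.
Under exogeneity, PAF = [P(Y=1) − p₀] / P(Y=1).
PAF = (0.18508 − 0.137) / 0.18508 ≈ 0.2598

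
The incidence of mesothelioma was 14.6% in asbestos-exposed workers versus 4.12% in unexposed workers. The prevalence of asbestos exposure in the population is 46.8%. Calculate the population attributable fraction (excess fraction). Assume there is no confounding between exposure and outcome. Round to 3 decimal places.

PAF ≈ 0.543

p₁ = 0.146, p₀ = 0.0412.
Overall risk P(Y=1) = π·p₁ + (1−π)·p₀ = 0.468×0.146 + 0.532×0.0412 = 0.090246.
Under exogeneity, PAF = [P(Y=1) − p₀] / P(Y=1).
PAF = (0.090246 − 0.0412) / 0.090246 ≈ 0.5435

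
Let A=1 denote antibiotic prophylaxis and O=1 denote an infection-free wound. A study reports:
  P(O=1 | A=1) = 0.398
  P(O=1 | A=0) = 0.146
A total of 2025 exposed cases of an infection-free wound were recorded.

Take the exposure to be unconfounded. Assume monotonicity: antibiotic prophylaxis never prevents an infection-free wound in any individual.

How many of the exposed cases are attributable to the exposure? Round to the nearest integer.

Let p₁ = 0.398, p₀ = 0.146.
PN = (p₁ − p₀)/p₁ = (0.398 − 0.146) / 0.398 ≈ 0.63317.
Attributable cases ≈ PN × (exposed cases) = 0.63317 × 2025 ≈ 1282.16.

about 1282 cases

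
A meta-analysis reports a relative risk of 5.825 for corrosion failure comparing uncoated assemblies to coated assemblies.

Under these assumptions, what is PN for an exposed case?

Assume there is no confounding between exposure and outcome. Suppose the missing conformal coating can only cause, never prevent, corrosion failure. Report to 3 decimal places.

Under exogeneity and monotonicity, PN = (RR − 1) / RR = 1 − 1/RR.
PN = (5.825 − 1) / 5.825 = 4.825 / 5.825 ≈ 0.8283

PN ≈ 0.828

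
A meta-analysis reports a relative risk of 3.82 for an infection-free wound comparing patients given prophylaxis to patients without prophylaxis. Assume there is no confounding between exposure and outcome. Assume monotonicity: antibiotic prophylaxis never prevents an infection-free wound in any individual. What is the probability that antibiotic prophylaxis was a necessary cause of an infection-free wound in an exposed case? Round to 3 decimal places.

PN ≈ 0.738

Under exogeneity and monotonicity, PN = (RR − 1) / RR = 1 − 1/RR.
PN = (3.82 − 1) / 3.82 = 2.82 / 3.82 ≈ 0.7382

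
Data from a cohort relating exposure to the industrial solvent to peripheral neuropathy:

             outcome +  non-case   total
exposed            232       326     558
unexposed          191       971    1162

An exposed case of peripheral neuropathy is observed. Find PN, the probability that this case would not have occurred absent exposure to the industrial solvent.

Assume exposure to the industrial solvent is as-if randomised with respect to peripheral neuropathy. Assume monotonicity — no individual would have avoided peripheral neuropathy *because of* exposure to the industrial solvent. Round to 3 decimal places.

p₁ = P(outcome | exposed) = 232/558 = 0.41577
p₀ = P(outcome | unexposed) = 191/1162 = 0.16437
Under exogeneity and monotonicity, PN = (p₁ − p₀) / p₁.
PN = (0.41577 − 0.16437) / 0.41577 = 0.2514 / 0.41577 ≈ 0.6047

PN ≈ 0.605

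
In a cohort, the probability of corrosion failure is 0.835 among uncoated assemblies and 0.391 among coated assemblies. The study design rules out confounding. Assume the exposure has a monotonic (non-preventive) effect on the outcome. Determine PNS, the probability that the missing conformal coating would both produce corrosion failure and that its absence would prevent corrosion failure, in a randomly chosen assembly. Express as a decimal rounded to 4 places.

PNS ≈ 0.4440

Let p₁ = 0.835, p₀ = 0.391.
Under exogeneity and monotonicity, PNS = p₁ − p₀.
PNS = 0.835 − 0.391 = 0.444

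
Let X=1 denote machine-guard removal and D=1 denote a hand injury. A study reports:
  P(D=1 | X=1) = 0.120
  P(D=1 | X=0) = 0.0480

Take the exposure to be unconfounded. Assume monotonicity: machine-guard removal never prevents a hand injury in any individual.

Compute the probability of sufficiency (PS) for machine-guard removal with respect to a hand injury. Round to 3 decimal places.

Let p₁ = 0.12, p₀ = 0.048.
Under exogeneity and monotonicity, PS = (p₁ − p₀) / (1 − p₀).
PS = (0.12 − 0.048) / (1 − 0.048) = 0.072 / 0.952 ≈ 0.0756

PS ≈ 0.076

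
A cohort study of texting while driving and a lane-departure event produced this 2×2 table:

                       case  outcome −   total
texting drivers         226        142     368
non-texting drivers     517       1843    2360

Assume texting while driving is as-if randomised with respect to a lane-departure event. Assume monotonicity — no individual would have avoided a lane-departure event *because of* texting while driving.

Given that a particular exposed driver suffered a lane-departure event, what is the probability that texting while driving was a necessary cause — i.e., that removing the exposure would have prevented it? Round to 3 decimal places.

PN ≈ 0.643

p₁ = P(outcome | exposed) = 226/368 = 0.61413
p₀ = P(outcome | unexposed) = 517/2360 = 0.21907
Under exogeneity and monotonicity, PN = (p₁ − p₀)/p₁.
PN = (0.61413 − 0.21907) / 0.61413 ≈ 0.6433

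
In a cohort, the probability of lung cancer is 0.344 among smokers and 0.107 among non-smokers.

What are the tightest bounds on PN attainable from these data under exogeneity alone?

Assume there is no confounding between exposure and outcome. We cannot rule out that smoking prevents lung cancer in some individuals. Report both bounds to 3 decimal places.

Let p₁ = 0.344, p₀ = 0.107.
Under exogeneity alone the bounds on PN are max{0,(p₁−p₀)/p₁} ≤ PN ≤ min{1,(1−p₀)/p₁}.
  lower = (p₁ − p₀)/p₁ = 0.237 / 0.344 ≈ 0.6890
  upper = min{1, (1 − p₀)/p₁} = 0.893 / 0.344 ≈ 2.5959 → capped at 1

0.689 ≤ PN ≤ 1.000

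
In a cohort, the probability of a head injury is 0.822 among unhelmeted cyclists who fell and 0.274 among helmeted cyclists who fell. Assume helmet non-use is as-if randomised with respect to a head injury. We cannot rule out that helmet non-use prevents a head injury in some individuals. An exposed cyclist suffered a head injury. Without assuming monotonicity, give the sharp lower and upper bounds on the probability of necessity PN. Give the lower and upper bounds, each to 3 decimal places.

Let p₁ = 0.822, p₀ = 0.274.
Under exogeneity alone the bounds on PN are max{0,(p₁−p₀)/p₁} ≤ PN ≤ min{1,(1−p₀)/p₁}.
  lower = (p₁ − p₀)/p₁ = 0.548 / 0.822 ≈ 0.6667
  upper = min{1, (1 − p₀)/p₁} = 0.726 / 0.822 ≈ 0.8832

0.667 ≤ PN ≤ 0.883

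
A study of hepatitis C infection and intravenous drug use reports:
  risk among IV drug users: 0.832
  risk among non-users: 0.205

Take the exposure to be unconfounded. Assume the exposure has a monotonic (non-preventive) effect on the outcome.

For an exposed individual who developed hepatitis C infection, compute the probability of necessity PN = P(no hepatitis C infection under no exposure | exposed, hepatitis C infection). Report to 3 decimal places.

Let p₁ = 0.832, p₀ = 0.205.
Under exogeneity and monotonicity, PN = (p₁ − p₀) / p₁.
PN = (0.832 − 0.205) / 0.832 = 0.627 / 0.832 ≈ 0.7536

PN ≈ 0.754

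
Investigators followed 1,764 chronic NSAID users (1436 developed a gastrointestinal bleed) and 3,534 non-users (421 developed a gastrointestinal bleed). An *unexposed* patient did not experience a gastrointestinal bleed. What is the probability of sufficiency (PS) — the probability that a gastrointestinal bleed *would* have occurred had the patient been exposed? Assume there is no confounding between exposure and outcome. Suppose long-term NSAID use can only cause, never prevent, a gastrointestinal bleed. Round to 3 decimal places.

p₁ = P(outcome | exposed) = 1436/1764 = 0.81406
p₀ = P(outcome | unexposed) = 421/3534 = 0.11913
Under exogeneity and monotonicity, PS = (p₁ − p₀) / (1 − p₀).
PS = (0.81406 − 0.11913) / (1 − 0.11913) = 0.69493 / 0.88087 ≈ 0.7889

PS ≈ 0.789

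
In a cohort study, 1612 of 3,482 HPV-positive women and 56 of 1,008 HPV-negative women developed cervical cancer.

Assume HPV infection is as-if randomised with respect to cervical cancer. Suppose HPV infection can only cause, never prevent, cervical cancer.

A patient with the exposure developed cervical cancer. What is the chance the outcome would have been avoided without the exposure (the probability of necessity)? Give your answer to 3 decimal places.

p₁ = P(outcome | exposed) = 1612/3482 = 0.46295
p₀ = P(outcome | unexposed) = 56/1008 = 0.055556
Under exogeneity and monotonicity, PN = (p₁ − p₀) / p₁.
PN = (0.46295 − 0.055556) / 0.46295 = 0.4074 / 0.46295 ≈ 0.8800

PN ≈ 0.880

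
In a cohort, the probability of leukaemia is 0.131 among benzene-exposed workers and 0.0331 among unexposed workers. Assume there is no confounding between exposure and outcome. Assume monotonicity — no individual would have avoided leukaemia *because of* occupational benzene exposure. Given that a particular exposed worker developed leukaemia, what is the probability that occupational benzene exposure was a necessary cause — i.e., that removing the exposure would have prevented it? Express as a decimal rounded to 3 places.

Let p₁ = 0.131, p₀ = 0.0331.
Under exogeneity and monotonicity, PN = (p₁ − p₀) / p₁.
PN = (0.131 − 0.0331) / 0.131 = 0.0979 / 0.131 ≈ 0.7473

PN ≈ 0.747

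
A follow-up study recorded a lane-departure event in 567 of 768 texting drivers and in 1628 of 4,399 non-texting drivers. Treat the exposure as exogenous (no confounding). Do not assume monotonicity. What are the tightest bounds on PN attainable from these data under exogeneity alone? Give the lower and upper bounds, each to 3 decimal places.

p₁ = P(outcome | exposed) = 567/768 = 0.73828
p₀ = P(outcome | unexposed) = 1628/4399 = 0.37008
Under exogeneity alone the bounds on PN are max{0,(p₁−p₀)/p₁} ≤ PN ≤ min{1,(1−p₀)/p₁}.
  lower = (p₁ − p₀)/p₁ = 0.3682 / 0.73828 ≈ 0.4987
  upper = min{1, (1 − p₀)/p₁} = 0.62992 / 0.73828 ≈ 0.8532

0.499 ≤ PN ≤ 0.853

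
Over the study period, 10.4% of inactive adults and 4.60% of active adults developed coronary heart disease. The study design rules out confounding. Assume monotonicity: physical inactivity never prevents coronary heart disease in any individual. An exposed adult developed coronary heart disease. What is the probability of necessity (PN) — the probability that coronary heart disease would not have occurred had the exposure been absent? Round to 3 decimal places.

PN ≈ 0.558

p₁ = 0.104, p₀ = 0.046.
Under exogeneity and monotonicity, PN = (p₁ − p₀) / p₁.
PN = (0.104 − 0.046) / 0.104 = 0.058 / 0.104 ≈ 0.5577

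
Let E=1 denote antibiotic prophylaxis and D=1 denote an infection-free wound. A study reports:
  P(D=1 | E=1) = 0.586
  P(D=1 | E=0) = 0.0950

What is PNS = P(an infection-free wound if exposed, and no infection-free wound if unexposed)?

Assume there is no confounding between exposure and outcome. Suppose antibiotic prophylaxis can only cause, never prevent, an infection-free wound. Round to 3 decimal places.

PNS ≈ 0.491

Let p₁ = 0.586, p₀ = 0.095.
Under exogeneity and monotonicity, PNS = p₁ − p₀.
PNS = 0.586 − 0.095 = 0.491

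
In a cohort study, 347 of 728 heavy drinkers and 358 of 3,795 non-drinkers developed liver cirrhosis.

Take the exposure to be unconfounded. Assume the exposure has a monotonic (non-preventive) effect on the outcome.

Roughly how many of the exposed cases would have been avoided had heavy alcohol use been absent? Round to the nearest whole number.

p₁ = P(outcome | exposed) = 347/728 = 0.47665
p₀ = P(outcome | unexposed) = 358/3795 = 0.094335
PN = (p₁ − p₀)/p₁ = (0.47665 − 0.094335) / 0.47665 ≈ 0.80209.
Attributable cases ≈ PN × (exposed cases) = 0.80209 × 347 ≈ 278.32.

about 278 cases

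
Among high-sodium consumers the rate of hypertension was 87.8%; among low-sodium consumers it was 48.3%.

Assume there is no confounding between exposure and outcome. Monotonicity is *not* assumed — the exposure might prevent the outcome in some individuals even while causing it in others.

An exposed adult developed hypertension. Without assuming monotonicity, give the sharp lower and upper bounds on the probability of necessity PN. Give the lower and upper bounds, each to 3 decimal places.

0.450 ≤ PN ≤ 0.589

p₁ = 0.878, p₀ = 0.483.
Under exogeneity alone the bounds on PN are max{0,(p₁−p₀)/p₁} ≤ PN ≤ min{1,(1−p₀)/p₁}.
  lower = (p₁ − p₀)/p₁ = 0.395 / 0.878 ≈ 0.4499
  upper = min{1, (1 − p₀)/p₁} = 0.517 / 0.878 ≈ 0.5888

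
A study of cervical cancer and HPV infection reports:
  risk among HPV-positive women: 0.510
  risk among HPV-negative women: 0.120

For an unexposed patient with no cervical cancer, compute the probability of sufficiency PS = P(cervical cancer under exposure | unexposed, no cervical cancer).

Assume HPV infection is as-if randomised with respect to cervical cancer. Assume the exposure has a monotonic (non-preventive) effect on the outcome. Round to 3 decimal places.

Let p₁ = 0.51, p₀ = 0.12.
Under exogeneity and monotonicity, PS = (p₁ − p₀) / (1 − p₀).
PS = (0.51 − 0.12) / (1 − 0.12) = 0.39 / 0.88 ≈ 0.4432

PS ≈ 0.443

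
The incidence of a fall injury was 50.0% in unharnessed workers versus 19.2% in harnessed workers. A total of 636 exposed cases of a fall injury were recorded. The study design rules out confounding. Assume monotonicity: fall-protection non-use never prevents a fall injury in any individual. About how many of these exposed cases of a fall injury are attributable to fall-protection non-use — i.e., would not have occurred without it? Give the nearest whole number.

about 392 cases

p₁ = 0.5, p₀ = 0.192.
PN = (p₁ − p₀)/p₁ = (0.5 − 0.192) / 0.5 ≈ 0.61600.
Attributable cases ≈ PN × (exposed cases) = 0.61600 × 636 ≈ 391.78.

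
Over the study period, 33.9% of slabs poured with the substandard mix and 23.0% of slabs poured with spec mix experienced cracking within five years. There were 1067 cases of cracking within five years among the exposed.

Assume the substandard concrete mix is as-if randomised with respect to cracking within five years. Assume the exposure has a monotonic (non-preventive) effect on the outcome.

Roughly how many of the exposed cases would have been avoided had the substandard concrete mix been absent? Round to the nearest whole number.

about 343 cases

p₁ = 0.339, p₀ = 0.23.
PN = (p₁ − p₀)/p₁ = (0.339 − 0.23) / 0.339 ≈ 0.32153.
Attributable cases ≈ PN × (exposed cases) = 0.32153 × 1067 ≈ 343.08.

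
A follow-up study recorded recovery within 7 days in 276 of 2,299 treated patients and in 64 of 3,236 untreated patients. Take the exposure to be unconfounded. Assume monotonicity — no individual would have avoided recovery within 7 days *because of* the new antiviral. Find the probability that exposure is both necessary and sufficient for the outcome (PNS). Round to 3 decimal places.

p₁ = P(outcome | exposed) = 276/2299 = 0.12005
p₀ = P(outcome | unexposed) = 64/3236 = 0.019778
Under exogeneity and monotonicity, PNS = p₁ − p₀.
PNS = 0.12005 − 0.019778 = 0.10027

PNS ≈ 0.100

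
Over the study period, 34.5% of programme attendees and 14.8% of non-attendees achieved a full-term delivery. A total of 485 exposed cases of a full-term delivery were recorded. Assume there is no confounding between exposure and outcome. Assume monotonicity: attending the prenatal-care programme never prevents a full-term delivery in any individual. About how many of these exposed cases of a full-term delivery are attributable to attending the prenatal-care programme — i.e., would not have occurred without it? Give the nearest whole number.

p₁ = 0.345, p₀ = 0.148.
PN = (p₁ − p₀)/p₁ = (0.345 − 0.148) / 0.345 ≈ 0.57101.
Attributable cases ≈ PN × (exposed cases) = 0.57101 × 485 ≈ 276.94.

about 277 cases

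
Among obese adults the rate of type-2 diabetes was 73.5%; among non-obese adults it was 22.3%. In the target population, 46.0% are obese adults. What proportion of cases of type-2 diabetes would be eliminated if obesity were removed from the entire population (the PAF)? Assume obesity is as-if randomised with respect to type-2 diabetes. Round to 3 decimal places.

p₁ = 0.735, p₀ = 0.223.
Overall risk P(Y=1) = π·p₁ + (1−π)·p₀ = 0.46×0.735 + 0.54×0.223 = 0.45852.
Under exogeneity, PAF = [P(Y=1) − p₀] / P(Y=1).
PAF = (0.45852 − 0.223) / 0.45852 ≈ 0.5137

PAF ≈ 0.514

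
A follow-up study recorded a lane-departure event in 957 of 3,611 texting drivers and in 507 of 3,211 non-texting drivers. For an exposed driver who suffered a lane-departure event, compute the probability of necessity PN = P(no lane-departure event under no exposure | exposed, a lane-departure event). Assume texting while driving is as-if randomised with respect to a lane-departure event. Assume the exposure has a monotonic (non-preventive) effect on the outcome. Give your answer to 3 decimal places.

PN ≈ 0.404

p₁ = P(outcome | exposed) = 957/3611 = 0.26502
p₀ = P(outcome | unexposed) = 507/3211 = 0.15789
Under exogeneity and monotonicity, PN = (p₁ − p₀) / p₁.
PN = (0.26502 − 0.15789) / 0.26502 = 0.10713 / 0.26502 ≈ 0.4042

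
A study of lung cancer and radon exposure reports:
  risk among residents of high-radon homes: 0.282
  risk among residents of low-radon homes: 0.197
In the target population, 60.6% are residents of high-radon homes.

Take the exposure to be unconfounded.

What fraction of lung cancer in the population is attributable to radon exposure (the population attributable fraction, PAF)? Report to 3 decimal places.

Let p₁ = 0.282, p₀ = 0.197.
Overall risk P(Y=1) = π·p₁ + (1−π)·p₀ = 0.606×0.282 + 0.394×0.197 = 0.24851.
Under exogeneity, PAF = [P(Y=1) − p₀] / P(Y=1).
PAF = (0.24851 − 0.197) / 0.24851 ≈ 0.2073

PAF ≈ 0.207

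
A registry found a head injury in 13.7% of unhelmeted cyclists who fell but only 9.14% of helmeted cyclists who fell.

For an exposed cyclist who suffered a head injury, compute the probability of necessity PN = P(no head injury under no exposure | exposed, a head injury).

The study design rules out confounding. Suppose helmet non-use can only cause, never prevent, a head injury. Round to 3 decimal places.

p₁ = 0.137, p₀ = 0.0914.
Under exogeneity and monotonicity, PN = (p₁ − p₀) / p₁.
PN = (0.137 − 0.0914) / 0.137 = 0.0456 / 0.137 ≈ 0.3328

PN ≈ 0.333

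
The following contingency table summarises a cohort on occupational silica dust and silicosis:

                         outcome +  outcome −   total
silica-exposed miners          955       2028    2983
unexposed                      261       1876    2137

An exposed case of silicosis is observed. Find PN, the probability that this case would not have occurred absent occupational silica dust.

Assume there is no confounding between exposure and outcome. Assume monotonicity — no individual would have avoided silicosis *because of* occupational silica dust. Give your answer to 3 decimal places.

p₁ = P(outcome | exposed) = 955/2983 = 0.32015
p₀ = P(outcome | unexposed) = 261/2137 = 0.12213
Under exogeneity and monotonicity, PN = (p₁ − p₀) / p₁.
PN = (0.32015 − 0.12213) / 0.32015 = 0.19801 / 0.32015 ≈ 0.6185

PN ≈ 0.619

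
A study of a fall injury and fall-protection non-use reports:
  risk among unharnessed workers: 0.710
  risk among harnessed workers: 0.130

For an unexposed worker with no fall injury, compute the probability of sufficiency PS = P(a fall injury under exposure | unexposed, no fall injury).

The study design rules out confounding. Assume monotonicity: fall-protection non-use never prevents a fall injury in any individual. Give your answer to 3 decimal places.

PS ≈ 0.667

Let p₁ = 0.71, p₀ = 0.13.
Under exogeneity and monotonicity, PS = (p₁ − p₀) / (1 − p₀).
PS = (0.71 − 0.13) / (1 − 0.13) = 0.58 / 0.87 ≈ 0.6667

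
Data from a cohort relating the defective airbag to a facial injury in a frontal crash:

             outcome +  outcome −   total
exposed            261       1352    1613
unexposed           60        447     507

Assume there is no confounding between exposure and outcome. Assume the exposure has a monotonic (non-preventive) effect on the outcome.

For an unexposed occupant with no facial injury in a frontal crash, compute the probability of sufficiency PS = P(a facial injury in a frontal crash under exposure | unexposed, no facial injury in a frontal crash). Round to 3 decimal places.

p₁ = P(outcome | exposed) = 261/1613 = 0.16181
p₀ = P(outcome | unexposed) = 60/507 = 0.11834
Under exogeneity and monotonicity, PS = (p₁ − p₀)/(1 − p₀).
PS = (0.16181 − 0.11834) / 0.88166 ≈ 0.0493

PS ≈ 0.049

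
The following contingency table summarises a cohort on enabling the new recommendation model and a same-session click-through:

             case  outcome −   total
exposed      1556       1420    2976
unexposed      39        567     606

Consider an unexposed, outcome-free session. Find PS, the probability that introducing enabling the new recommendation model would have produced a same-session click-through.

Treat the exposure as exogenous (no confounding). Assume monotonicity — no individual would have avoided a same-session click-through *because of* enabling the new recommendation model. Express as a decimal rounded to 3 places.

p₁ = P(outcome | exposed) = 1556/2976 = 0.52285
p₀ = P(outcome | unexposed) = 39/606 = 0.064356
Under exogeneity and monotonicity, PS = (p₁ − p₀) / (1 − p₀).
PS = (0.52285 − 0.064356) / (1 − 0.064356) = 0.45849 / 0.93564 ≈ 0.4900

PS ≈ 0.490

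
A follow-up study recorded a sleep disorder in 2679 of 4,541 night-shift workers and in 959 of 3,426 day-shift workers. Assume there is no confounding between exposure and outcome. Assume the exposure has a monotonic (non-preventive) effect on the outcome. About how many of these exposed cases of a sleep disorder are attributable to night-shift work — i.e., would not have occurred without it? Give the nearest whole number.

p₁ = P(outcome | exposed) = 2679/4541 = 0.58996
p₀ = P(outcome | unexposed) = 959/3426 = 0.27992
PN = (p₁ − p₀)/p₁ = (0.58996 − 0.27992) / 0.58996 ≈ 0.52553.
Attributable cases ≈ PN × (exposed cases) = 0.52553 × 2679 ≈ 1407.89.

about 1408 cases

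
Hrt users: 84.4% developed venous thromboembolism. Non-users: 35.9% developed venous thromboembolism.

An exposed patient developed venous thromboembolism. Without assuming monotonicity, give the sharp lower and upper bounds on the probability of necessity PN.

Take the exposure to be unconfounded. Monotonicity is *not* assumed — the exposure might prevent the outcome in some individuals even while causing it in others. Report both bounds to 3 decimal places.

0.575 ≤ PN ≤ 0.759

p₁ = 0.844, p₀ = 0.359.
Under exogeneity alone the bounds on PN are max{0,(p₁−p₀)/p₁} ≤ PN ≤ min{1,(1−p₀)/p₁}.
  lower = (p₁ − p₀)/p₁ = 0.485 / 0.844 ≈ 0.5746
  upper = min{1, (1 − p₀)/p₁} = 0.641 / 0.844 ≈ 0.7595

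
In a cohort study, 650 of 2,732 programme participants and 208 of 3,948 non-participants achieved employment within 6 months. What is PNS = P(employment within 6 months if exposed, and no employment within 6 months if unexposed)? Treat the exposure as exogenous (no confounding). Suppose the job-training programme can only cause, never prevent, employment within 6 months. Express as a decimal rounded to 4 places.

PNS ≈ 0.1852

p₁ = P(outcome | exposed) = 650/2732 = 0.23792
p₀ = P(outcome | unexposed) = 208/3948 = 0.052685
Under exogeneity and monotonicity, PNS = p₁ − p₀.
PNS = 0.23792 − 0.052685 = 0.18524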